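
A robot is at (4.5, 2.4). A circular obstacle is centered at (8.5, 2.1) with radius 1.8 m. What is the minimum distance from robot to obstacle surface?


center_dist = sqrt((4.5-8.5)^2 + (2.4-2.1)^2)
= sqrt(16.0 + 0.09)
= 4.0112
min_dist = center_dist - radius = 4.0112 - 1.8 = 2.2112 m


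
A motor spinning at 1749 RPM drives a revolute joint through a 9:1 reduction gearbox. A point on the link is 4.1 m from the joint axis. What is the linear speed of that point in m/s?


omega_motor = 1749 * 2*pi/60 = 183.1549 rad/s
omega_joint = omega_motor / 9 = 20.3505 rad/s
v = omega_joint * r = 20.3505 * 4.1
= 83.4372 m/s


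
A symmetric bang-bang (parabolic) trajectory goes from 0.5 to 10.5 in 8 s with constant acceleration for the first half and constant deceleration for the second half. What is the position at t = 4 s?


Symmetric rest-to-rest: each phase covers (pf-p0)/2 in time T/2. 0.5*a*(T/2)^2 = (pf-p0)/2 => a = 4*(pf-p0)/T^2
a = 4*(10.5-0.5)/8^2 = 0.625
t = 4 is in the acceleration phase (t <= T/2).
p = p0 + 0.5*a*t^2 = 0.5 + 0.5*0.625*4^2
= 5.5


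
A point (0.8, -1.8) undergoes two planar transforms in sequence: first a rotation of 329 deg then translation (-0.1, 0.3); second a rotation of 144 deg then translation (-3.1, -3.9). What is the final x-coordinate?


After transform 1:
x1 = cos(329)*0.8 - sin(329)*-1.8 + -0.1 = -0.3413
y1 = sin(329)*0.8 + cos(329)*-1.8 + 0.3 = -1.6549
After transform 2:
x2 = cos(144)*-0.3413 - sin(144)*-1.6549 + -3.1
= -1.8511


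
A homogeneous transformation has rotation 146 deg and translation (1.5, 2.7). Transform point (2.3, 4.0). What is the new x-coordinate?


x' = cos(theta)*px - sin(theta)*py + tx
= -0.829*2.3 - 0.5592*4.0 + 1.5
= -2.6436


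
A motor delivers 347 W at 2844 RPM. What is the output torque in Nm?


omega = 2844 * 2*pi/60 = 297.823 rad/s
tau = P / omega = 347 / 297.823
= 1.1651 Nm


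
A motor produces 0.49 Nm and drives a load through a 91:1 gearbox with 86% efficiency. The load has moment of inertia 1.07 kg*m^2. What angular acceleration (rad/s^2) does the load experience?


tau_out = tau_motor * N * eta
= 0.49 * 91 * 0.86 = 38.3474 Nm
alpha = tau_out / I = 38.3474 / 1.07
= 35.8387 rad/s^2


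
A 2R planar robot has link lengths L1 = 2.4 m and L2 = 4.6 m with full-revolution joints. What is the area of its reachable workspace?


r_max = L1 + L2 = 7.0 m
r_min = |L1 - L2| = 2.2 m
Area = pi*(r_max^2 - r_min^2)
= pi*(49.0 - 4.84)
= pi * 44.16
= 138.7327 m^2


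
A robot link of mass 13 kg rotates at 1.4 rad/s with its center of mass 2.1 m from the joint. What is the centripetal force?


F = m * omega^2 * r
= 13 * 1.4^2 * 2.1
= 13 * 1.96 * 2.1
= 53.508 N


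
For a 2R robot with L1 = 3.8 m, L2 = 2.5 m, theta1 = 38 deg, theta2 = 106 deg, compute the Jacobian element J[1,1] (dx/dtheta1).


J[1,1] = -L1*sin(t1) - L2*sin(t1+t2)
= -3.8*sin(38) - 2.5*sin(144)
= -3.809


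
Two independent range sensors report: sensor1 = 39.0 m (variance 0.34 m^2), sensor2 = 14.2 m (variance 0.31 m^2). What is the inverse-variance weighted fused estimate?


w1 = (1/var1) / (1/var1 + 1/var2)
   = 2.9412 / (2.9412 + 3.2258) = 0.4769
w2 = 1 - w1 = 0.5231
fused = w1*s1 + w2*s2 = 18.6 + 7.4277
= 26.0277 m


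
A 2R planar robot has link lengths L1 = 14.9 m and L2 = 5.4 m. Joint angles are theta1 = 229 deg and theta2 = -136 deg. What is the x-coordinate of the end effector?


Convert angles to radians: theta1 = 3.9968, theta2 = -2.3736
x = L1*cos(theta1) + L2*cos(theta1+theta2)
x = -9.7753 + -0.2826
x = -10.0579


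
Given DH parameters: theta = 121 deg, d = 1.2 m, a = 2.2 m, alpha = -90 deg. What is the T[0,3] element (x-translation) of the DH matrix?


T[0,3] = a * cos(theta)
= 2.2 * cos(121 deg)
= 2.2 * -0.515
= -1.1331


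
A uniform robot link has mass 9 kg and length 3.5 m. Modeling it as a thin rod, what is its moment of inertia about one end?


I = (1/3) * m * L^2
= (1/3) * 9 * 3.5^2
= 0.333333 * 9 * 12.25
= 36.75 kg*m^2


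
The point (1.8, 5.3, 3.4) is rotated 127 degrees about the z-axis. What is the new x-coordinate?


Rotation about z-axis: x' = x*cos(theta) - y*sin(theta)
= 1.8 * -0.6018 - 5.3 * 0.7986
= -5.316


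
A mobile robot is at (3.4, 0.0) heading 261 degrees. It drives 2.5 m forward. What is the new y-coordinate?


y_new = y0 + d*sin(theta)
= 0.0 + 2.5*sin(261)
= 0.0 + -2.4692
= -2.4692


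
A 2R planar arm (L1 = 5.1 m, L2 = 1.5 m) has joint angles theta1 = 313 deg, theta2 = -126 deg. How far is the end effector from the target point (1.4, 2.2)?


End effector via forward kinematics:
x = L1*cos(t1) + L2*cos(t1+t2) = 1.9894
y = L1*sin(t1) + L2*sin(t1+t2) = -3.9127
Distance to target:
d = sqrt((1.4 - 1.9894)^2 + (2.2 - -3.9127)^2)
= sqrt(0.3474 + 37.3652)
= 6.1411 m


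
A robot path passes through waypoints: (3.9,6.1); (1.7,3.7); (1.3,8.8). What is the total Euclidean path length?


Segment lengths:
  seg1 = sqrt((-2.2)^2 + (-2.4)^2) = 3.2558
  seg2 = sqrt((-0.4)^2 + (5.1)^2) = 5.1157
Total = 8.3714


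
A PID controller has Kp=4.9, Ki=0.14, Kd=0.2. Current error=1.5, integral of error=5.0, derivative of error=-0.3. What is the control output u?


u = Kp*e + Ki*int(e) + Kd*de/dt
= 4.9*1.5 + 0.14*5.0 + 0.2*(-0.3)
= 7.35 + 0.7 + -0.06
= 7.99


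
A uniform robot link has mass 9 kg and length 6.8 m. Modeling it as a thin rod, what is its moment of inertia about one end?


I = (1/3) * m * L^2
= (1/3) * 9 * 6.8^2
= 0.333333 * 9 * 46.24
= 138.72 kg*m^2


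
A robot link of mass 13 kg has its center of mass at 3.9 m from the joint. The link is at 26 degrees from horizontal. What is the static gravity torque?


tau = m*g*L*cos(angle)
= 13 * 9.81 * 3.9 * cos(26 deg)
= 13 * 9.81 * 3.9 * 0.8988
= 447.0305 Nm


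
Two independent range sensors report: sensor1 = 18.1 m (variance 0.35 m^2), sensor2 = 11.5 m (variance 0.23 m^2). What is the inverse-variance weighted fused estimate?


w1 = (1/var1) / (1/var1 + 1/var2)
   = 2.8571 / (2.8571 + 4.3478) = 0.3966
w2 = 1 - w1 = 0.6034
fused = w1*s1 + w2*s2 = 7.1776 + 6.9397
= 14.1172 m


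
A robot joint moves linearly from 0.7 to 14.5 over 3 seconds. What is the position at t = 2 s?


s = t/T = 2/3 = 0.6667
p(t) = p0 + (pf-p0)*s
= 0.7 + (14.5 - 0.7) * 0.6667
= 9.9


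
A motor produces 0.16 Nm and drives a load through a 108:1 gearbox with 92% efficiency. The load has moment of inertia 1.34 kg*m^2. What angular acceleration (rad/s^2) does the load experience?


tau_out = tau_motor * N * eta
= 0.16 * 108 * 0.92 = 15.8976 Nm
alpha = tau_out / I = 15.8976 / 1.34
= 11.8639 rad/s^2


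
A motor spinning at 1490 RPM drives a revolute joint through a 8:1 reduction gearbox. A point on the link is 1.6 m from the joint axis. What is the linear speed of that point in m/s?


omega_motor = 1490 * 2*pi/60 = 156.0324 rad/s
omega_joint = omega_motor / 8 = 19.5041 rad/s
v = omega_joint * r = 19.5041 * 1.6
= 31.2065 m/s


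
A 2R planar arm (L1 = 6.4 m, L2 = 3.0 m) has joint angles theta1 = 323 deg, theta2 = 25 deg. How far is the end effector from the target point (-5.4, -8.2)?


End effector via forward kinematics:
x = L1*cos(t1) + L2*cos(t1+t2) = 8.0457
y = L1*sin(t1) + L2*sin(t1+t2) = -4.4754
Distance to target:
d = sqrt((-5.4 - 8.0457)^2 + (-8.2 - -4.4754)^2)
= sqrt(180.7871 + 13.873)
= 13.9521 m


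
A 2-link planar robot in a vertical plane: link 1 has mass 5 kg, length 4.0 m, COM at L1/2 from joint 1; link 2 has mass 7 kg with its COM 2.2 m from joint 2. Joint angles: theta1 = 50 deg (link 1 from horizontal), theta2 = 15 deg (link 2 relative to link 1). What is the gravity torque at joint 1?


Horizontal distance from joint 1 to link-1 COM:
  x_c1 = (L1/2)*cos(t1) = 2.0 * 0.6428 = 1.2856 m
Horizontal distance from joint 1 to link-2 COM:
  x_c2 = L1*cos(t1) + Lc2*cos(t1+t2)
       = 4.0*0.6428 + 2.2*0.4226 = 3.5009 m
tau1 = m1*g*x_c1 + m2*g*x_c2
     = 5*9.81*1.2856 + 7*9.81*3.5009
     = 63.0575 + 240.4075
     = 303.465 Nm


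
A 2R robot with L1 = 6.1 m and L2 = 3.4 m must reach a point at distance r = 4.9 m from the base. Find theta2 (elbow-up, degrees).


cos(theta2) = (r^2 - L1^2 - L2^2) / (2*L1*L2)
cos(theta2) = (24.01 - 37.21 - 11.56) / 41.48
cos(theta2) = -0.596914
theta2 = 126.6492 degrees


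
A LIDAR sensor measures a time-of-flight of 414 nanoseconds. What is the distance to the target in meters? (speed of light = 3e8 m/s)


tof = 414 ns = 4.14e-07 s
dist = c * tof / 2
= 3e8 * 4.14e-07 / 2
= 62.1 m


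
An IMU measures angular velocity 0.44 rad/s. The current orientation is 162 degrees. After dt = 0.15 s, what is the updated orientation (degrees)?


delta_theta = w * dt = 0.44 * 0.15 = 0.066 rad
= 3.7815 deg
theta_new = 162 + 3.7815 = 165.7815 deg


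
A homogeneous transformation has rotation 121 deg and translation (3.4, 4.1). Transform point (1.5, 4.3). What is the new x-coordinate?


x' = cos(theta)*px - sin(theta)*py + tx
= -0.515*1.5 - 0.8572*4.3 + 3.4
= -1.0584


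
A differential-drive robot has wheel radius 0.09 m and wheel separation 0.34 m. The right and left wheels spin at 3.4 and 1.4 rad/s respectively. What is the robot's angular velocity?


vR = r*wR = 0.09*3.4 = 0.306 m/s
vL = r*wL = 0.09*1.4 = 0.126 m/s
v = (vR+vL)/2 = 0.216 m/s
omega = (vR-vL)/L = 0.5294 rad/s
angular velocity = 0.5294 rad/s


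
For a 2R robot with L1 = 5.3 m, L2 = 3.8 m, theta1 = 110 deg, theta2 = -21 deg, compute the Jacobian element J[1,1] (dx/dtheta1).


J[1,1] = -L1*sin(t1) - L2*sin(t1+t2)
= -5.3*sin(110) - 3.8*sin(89)
= -8.7798


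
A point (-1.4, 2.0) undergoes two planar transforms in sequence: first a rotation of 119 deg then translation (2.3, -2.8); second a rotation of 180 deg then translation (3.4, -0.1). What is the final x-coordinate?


After transform 1:
x1 = cos(119)*-1.4 - sin(119)*2.0 + 2.3 = 1.2295
y1 = sin(119)*-1.4 + cos(119)*2.0 + -2.8 = -4.9941
After transform 2:
x2 = cos(180)*1.2295 - sin(180)*-4.9941 + 3.4
= 2.1705


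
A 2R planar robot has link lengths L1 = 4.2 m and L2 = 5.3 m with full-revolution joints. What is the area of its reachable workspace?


r_max = L1 + L2 = 9.5 m
r_min = |L1 - L2| = 1.1 m
Area = pi*(r_max^2 - r_min^2)
= pi*(90.25 - 1.21)
= pi * 89.04
= 279.7274 m^2


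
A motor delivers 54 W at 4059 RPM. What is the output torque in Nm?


omega = 4059 * 2*pi/60 = 425.0575 rad/s
tau = P / omega = 54 / 425.0575
= 0.127 Nm


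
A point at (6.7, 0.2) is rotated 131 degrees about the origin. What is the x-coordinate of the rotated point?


x' = x*cos(theta) - y*sin(theta)
cos(131 deg) = -0.6561, sin(131 deg) = 0.7547
x' = 6.7 * -0.6561 - 0.2 * 0.7547
= -4.3956 - 0.1509
= -4.5465


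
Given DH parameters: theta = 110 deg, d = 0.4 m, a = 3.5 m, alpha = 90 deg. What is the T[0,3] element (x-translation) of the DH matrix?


T[0,3] = a * cos(theta)
= 3.5 * cos(110 deg)
= 3.5 * -0.342
= -1.1971


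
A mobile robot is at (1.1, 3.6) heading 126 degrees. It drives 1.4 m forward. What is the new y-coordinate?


y_new = y0 + d*sin(theta)
= 3.6 + 1.4*sin(126)
= 3.6 + 1.1326
= 4.7326


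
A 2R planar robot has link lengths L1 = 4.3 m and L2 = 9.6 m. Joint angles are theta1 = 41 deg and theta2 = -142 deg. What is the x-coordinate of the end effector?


Convert angles to radians: theta1 = 0.7156, theta2 = -2.4784
x = L1*cos(theta1) + L2*cos(theta1+theta2)
x = 3.2453 + -1.8318
x = 1.4135


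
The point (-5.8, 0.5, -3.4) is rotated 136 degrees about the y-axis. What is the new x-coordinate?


Rotation about y-axis: x' = x*cos(theta) + z*sin(theta)
= -5.8 * -0.7193 + -3.4 * 0.6947
= 1.8103


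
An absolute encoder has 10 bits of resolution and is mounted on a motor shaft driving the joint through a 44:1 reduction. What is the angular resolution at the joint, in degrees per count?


counts = 2^10 = 1024
effective counts at joint = 1024 * 44 = 45056
resolution = 360 / 45056
= 0.008 deg/count


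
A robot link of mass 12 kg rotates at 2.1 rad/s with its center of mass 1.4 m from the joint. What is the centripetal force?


F = m * omega^2 * r
= 12 * 2.1^2 * 1.4
= 12 * 4.41 * 1.4
= 74.088 N


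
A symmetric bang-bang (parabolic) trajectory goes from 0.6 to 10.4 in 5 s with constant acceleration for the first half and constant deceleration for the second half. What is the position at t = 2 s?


Symmetric rest-to-rest: each phase covers (pf-p0)/2 in time T/2. 0.5*a*(T/2)^2 = (pf-p0)/2 => a = 4*(pf-p0)/T^2
a = 4*(10.4-0.6)/5^2 = 1.568
t = 2 is in the acceleration phase (t <= T/2).
p = p0 + 0.5*a*t^2 = 0.6 + 0.5*1.568*2^2
= 3.736


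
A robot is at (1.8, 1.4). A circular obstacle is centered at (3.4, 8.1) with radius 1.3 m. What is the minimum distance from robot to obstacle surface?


center_dist = sqrt((1.8-3.4)^2 + (1.4-8.1)^2)
= sqrt(2.56 + 44.89)
= 6.8884
min_dist = center_dist - radius = 6.8884 - 1.3 = 5.5884 m


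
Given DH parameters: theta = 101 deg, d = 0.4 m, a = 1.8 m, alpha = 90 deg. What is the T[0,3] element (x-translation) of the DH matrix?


T[0,3] = a * cos(theta)
= 1.8 * cos(101 deg)
= 1.8 * -0.1908
= -0.3435


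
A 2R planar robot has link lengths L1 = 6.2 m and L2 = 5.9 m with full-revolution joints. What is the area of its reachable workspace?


r_max = L1 + L2 = 12.1 m
r_min = |L1 - L2| = 0.3 m
Area = pi*(r_max^2 - r_min^2)
= pi*(146.41 - 0.09)
= pi * 146.32
= 459.6778 m^2


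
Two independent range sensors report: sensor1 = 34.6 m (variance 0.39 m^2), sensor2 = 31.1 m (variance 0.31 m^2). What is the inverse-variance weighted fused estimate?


w1 = (1/var1) / (1/var1 + 1/var2)
   = 2.5641 / (2.5641 + 3.2258) = 0.4429
w2 = 1 - w1 = 0.5571
fused = w1*s1 + w2*s2 = 15.3229 + 17.3271
= 32.65 m


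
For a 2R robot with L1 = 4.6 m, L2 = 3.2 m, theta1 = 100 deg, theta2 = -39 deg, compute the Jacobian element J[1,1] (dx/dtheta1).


J[1,1] = -L1*sin(t1) - L2*sin(t1+t2)
= -4.6*sin(100) - 3.2*sin(61)
= -7.3289


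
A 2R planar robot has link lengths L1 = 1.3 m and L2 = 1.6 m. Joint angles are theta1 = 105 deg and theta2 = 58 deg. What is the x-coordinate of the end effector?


Convert angles to radians: theta1 = 1.8326, theta2 = 1.0123
x = L1*cos(theta1) + L2*cos(theta1+theta2)
x = -0.3365 + -1.5301
x = -1.8666


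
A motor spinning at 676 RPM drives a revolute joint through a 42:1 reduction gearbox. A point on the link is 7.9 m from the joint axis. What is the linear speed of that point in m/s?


omega_motor = 676 * 2*pi/60 = 70.7906 rad/s
omega_joint = omega_motor / 42 = 1.6855 rad/s
v = omega_joint * r = 1.6855 * 7.9
= 13.3154 m/s


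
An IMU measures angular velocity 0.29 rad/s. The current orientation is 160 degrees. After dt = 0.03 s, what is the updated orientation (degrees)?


delta_theta = w * dt = 0.29 * 0.03 = 0.0087 rad
= 0.4985 deg
theta_new = 160 + 0.4985 = 160.4985 deg


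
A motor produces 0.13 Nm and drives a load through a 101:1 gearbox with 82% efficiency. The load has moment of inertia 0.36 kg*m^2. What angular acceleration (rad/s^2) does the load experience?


tau_out = tau_motor * N * eta
= 0.13 * 101 * 0.82 = 10.7666 Nm
alpha = tau_out / I = 10.7666 / 0.36
= 29.9072 rad/s^2


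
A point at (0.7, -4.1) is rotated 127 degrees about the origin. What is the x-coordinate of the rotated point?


x' = x*cos(theta) - y*sin(theta)
cos(127 deg) = -0.6018, sin(127 deg) = 0.7986
x' = 0.7 * -0.6018 - -4.1 * 0.7986
= -0.4213 - -3.2744
= 2.8531


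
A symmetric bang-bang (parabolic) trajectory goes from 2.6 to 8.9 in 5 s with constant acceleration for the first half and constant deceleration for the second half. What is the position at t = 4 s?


Symmetric rest-to-rest: each phase covers (pf-p0)/2 in time T/2. 0.5*a*(T/2)^2 = (pf-p0)/2 => a = 4*(pf-p0)/T^2
a = 4*(8.9-2.6)/5^2 = 1.008
t = 4 is in the deceleration phase (t > T/2).
p = pf - 0.5*a*(T-t)^2 = 8.9 - 0.5*1.008*1^2
= 8.396


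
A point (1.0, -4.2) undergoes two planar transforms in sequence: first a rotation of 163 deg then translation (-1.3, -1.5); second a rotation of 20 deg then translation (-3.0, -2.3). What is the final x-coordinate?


After transform 1:
x1 = cos(163)*1.0 - sin(163)*-4.2 + -1.3 = -1.0283
y1 = sin(163)*1.0 + cos(163)*-4.2 + -1.5 = 2.8089
After transform 2:
x2 = cos(20)*-1.0283 - sin(20)*2.8089 + -3.0
= -4.927


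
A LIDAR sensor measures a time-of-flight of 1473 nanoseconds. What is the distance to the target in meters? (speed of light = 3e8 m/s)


tof = 1473 ns = 1.473e-06 s
dist = c * tof / 2
= 3e8 * 1.473e-06 / 2
= 220.95 m


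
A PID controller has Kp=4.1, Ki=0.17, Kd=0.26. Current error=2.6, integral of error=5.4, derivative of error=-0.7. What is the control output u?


u = Kp*e + Ki*int(e) + Kd*de/dt
= 4.1*2.6 + 0.17*5.4 + 0.26*(-0.7)
= 10.66 + 0.918 + -0.182
= 11.396


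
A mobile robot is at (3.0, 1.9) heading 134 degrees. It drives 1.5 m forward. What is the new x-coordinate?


x_new = x0 + d*cos(theta)
= 3.0 + 1.5*cos(134)
= 3.0 + -1.042
= 1.958


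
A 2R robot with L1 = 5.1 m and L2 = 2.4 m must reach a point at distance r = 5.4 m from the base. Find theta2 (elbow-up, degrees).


cos(theta2) = (r^2 - L1^2 - L2^2) / (2*L1*L2)
cos(theta2) = (29.16 - 26.01 - 5.76) / 24.48
cos(theta2) = -0.106618
theta2 = 96.1204 degrees


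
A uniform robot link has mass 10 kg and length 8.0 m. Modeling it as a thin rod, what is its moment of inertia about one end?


I = (1/3) * m * L^2
= (1/3) * 10 * 8.0^2
= 0.333333 * 10 * 64.0
= 213.3333 kg*m^2


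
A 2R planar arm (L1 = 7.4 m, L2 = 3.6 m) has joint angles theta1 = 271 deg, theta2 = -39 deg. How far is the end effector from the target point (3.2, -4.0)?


End effector via forward kinematics:
x = L1*cos(t1) + L2*cos(t1+t2) = -2.0872
y = L1*sin(t1) + L2*sin(t1+t2) = -10.2357
Distance to target:
d = sqrt((3.2 - -2.0872)^2 + (-4.0 - -10.2357)^2)
= sqrt(27.9548 + 38.8841)
= 8.1755 m


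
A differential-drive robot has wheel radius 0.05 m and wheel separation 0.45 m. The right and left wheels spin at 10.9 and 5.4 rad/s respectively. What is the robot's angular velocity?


vR = r*wR = 0.05*10.9 = 0.545 m/s
vL = r*wL = 0.05*5.4 = 0.27 m/s
v = (vR+vL)/2 = 0.4075 m/s
omega = (vR-vL)/L = 0.6111 rad/s
angular velocity = 0.6111 rad/s


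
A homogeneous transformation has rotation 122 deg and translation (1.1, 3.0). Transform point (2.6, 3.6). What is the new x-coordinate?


x' = cos(theta)*px - sin(theta)*py + tx
= -0.5299*2.6 - 0.848*3.6 + 1.1
= -3.3308


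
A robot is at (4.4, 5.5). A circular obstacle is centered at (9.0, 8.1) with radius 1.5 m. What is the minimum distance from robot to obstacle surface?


center_dist = sqrt((4.4-9.0)^2 + (5.5-8.1)^2)
= sqrt(21.16 + 6.76)
= 5.2839
min_dist = center_dist - radius = 5.2839 - 1.5 = 3.7839 m


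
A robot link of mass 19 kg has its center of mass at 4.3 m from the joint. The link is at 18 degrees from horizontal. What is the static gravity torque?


tau = m*g*L*cos(angle)
= 19 * 9.81 * 4.3 * cos(18 deg)
= 19 * 9.81 * 4.3 * 0.9511
= 762.2499 Nm


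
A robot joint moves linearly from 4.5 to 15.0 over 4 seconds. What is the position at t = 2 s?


s = t/T = 2/4 = 0.5
p(t) = p0 + (pf-p0)*s
= 4.5 + (15.0 - 4.5) * 0.5
= 9.75


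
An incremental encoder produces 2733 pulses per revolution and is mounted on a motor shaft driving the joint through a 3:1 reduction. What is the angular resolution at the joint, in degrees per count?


counts per rev = 2733
effective counts at joint = 2733 * 3 = 8199
resolution = 360 / 8199
= 0.0439 deg/count


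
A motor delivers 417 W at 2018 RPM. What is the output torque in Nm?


omega = 2018 * 2*pi/60 = 211.3245 rad/s
tau = P / omega = 417 / 211.3245
= 1.9733 Nm


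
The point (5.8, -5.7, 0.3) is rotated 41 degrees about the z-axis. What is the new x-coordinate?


Rotation about z-axis: x' = x*cos(theta) - y*sin(theta)
= 5.8 * 0.7547 - -5.7 * 0.6561
= 8.1169


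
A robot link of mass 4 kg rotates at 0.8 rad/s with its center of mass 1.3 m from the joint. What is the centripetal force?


F = m * omega^2 * r
= 4 * 0.8^2 * 1.3
= 4 * 0.64 * 1.3
= 3.328 N


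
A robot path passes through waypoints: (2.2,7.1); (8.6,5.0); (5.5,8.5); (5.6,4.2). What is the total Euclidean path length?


Segment lengths:
  seg1 = sqrt((6.4)^2 + (-2.1)^2) = 6.7357
  seg2 = sqrt((-3.1)^2 + (3.5)^2) = 4.6755
  seg3 = sqrt((0.1)^2 + (-4.3)^2) = 4.3012
Total = 15.7124


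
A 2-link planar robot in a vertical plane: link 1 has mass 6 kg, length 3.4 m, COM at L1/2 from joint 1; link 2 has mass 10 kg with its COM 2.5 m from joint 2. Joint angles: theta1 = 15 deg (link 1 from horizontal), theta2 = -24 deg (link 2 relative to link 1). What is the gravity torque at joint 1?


Horizontal distance from joint 1 to link-1 COM:
  x_c1 = (L1/2)*cos(t1) = 1.7 * 0.9659 = 1.6421 m
Horizontal distance from joint 1 to link-2 COM:
  x_c2 = L1*cos(t1) + Lc2*cos(t1+t2)
       = 3.4*0.9659 + 2.5*0.9877 = 5.7534 m
tau1 = m1*g*x_c1 + m2*g*x_c2
     = 6*9.81*1.6421 + 10*9.81*5.7534
     = 96.6525 + 564.4055
     = 661.0579 Nm


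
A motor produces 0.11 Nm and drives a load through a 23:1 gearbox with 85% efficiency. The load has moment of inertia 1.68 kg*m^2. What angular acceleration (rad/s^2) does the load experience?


tau_out = tau_motor * N * eta
= 0.11 * 23 * 0.85 = 2.1505 Nm
alpha = tau_out / I = 2.1505 / 1.68
= 1.2801 rad/s^2


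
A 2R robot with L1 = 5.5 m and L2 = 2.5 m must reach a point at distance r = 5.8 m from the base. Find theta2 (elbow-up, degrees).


cos(theta2) = (r^2 - L1^2 - L2^2) / (2*L1*L2)
cos(theta2) = (33.64 - 30.25 - 6.25) / 27.5
cos(theta2) = -0.104
theta2 = 95.9696 degrees


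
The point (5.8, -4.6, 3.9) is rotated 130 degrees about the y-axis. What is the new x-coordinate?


Rotation about y-axis: x' = x*cos(theta) + z*sin(theta)
= 5.8 * -0.6428 + 3.9 * 0.766
= -0.7406


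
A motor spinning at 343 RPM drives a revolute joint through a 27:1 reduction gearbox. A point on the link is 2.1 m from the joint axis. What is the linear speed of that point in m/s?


omega_motor = 343 * 2*pi/60 = 35.9189 rad/s
omega_joint = omega_motor / 27 = 1.3303 rad/s
v = omega_joint * r = 1.3303 * 2.1
= 2.7937 m/s


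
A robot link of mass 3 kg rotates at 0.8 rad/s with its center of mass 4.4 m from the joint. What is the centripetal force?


F = m * omega^2 * r
= 3 * 0.8^2 * 4.4
= 3 * 0.64 * 4.4
= 8.448 N


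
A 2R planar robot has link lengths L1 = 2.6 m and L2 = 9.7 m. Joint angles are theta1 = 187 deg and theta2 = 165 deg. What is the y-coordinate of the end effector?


Convert angles to radians: theta1 = 3.2638, theta2 = 2.8798
y = L1*sin(theta1) + L2*sin(theta1+theta2)
y = -0.3169 + -1.35
y = -1.6668


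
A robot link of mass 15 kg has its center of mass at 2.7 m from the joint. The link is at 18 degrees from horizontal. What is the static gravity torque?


tau = m*g*L*cos(angle)
= 15 * 9.81 * 2.7 * cos(18 deg)
= 15 * 9.81 * 2.7 * 0.9511
= 377.8595 Nm


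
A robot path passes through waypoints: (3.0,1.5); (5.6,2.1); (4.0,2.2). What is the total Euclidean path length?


Segment lengths:
  seg1 = sqrt((2.6)^2 + (0.6)^2) = 2.6683
  seg2 = sqrt((-1.6)^2 + (0.1)^2) = 1.6031
Total = 4.2715


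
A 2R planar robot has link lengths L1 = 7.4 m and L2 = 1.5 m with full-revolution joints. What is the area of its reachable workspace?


r_max = L1 + L2 = 8.9 m
r_min = |L1 - L2| = 5.9 m
Area = pi*(r_max^2 - r_min^2)
= pi*(79.21 - 34.81)
= pi * 44.4
= 139.4867 m^2


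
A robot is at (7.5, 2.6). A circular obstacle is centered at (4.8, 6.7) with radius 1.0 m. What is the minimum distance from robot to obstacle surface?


center_dist = sqrt((7.5-4.8)^2 + (2.6-6.7)^2)
= sqrt(7.29 + 16.81)
= 4.9092
min_dist = center_dist - radius = 4.9092 - 1.0 = 3.9092 m


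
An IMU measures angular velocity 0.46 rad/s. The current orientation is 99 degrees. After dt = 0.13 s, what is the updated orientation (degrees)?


delta_theta = w * dt = 0.46 * 0.13 = 0.0598 rad
= 3.4263 deg
theta_new = 99 + 3.4263 = 102.4263 deg


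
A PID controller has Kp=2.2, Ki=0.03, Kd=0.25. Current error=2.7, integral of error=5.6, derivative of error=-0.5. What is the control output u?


u = Kp*e + Ki*int(e) + Kd*de/dt
= 2.2*2.7 + 0.03*5.6 + 0.25*(-0.5)
= 5.94 + 0.168 + -0.125
= 5.983


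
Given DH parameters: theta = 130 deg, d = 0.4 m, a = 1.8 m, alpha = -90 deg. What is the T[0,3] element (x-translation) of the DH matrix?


T[0,3] = a * cos(theta)
= 1.8 * cos(130 deg)
= 1.8 * -0.6428
= -1.157


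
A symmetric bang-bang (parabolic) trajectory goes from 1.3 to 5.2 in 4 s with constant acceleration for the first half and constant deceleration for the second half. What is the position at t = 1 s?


Symmetric rest-to-rest: each phase covers (pf-p0)/2 in time T/2. 0.5*a*(T/2)^2 = (pf-p0)/2 => a = 4*(pf-p0)/T^2
a = 4*(5.2-1.3)/4^2 = 0.975
t = 1 is in the acceleration phase (t <= T/2).
p = p0 + 0.5*a*t^2 = 1.3 + 0.5*0.975*1^2
= 1.7875


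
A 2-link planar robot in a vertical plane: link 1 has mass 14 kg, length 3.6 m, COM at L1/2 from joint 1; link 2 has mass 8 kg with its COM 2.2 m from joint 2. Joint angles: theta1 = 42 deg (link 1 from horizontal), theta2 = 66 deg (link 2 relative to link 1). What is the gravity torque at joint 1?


Horizontal distance from joint 1 to link-1 COM:
  x_c1 = (L1/2)*cos(t1) = 1.8 * 0.7431 = 1.3377 m
Horizontal distance from joint 1 to link-2 COM:
  x_c2 = L1*cos(t1) + Lc2*cos(t1+t2)
       = 3.6*0.7431 + 2.2*-0.309 = 1.9955 m
tau1 = m1*g*x_c1 + m2*g*x_c2
     = 14*9.81*1.3377 + 8*9.81*1.9955
     = 183.7143 + 156.6056
     = 340.3199 Nm


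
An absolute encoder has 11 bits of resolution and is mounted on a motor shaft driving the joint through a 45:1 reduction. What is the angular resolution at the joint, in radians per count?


counts = 2^11 = 2048
effective counts at joint = 2048 * 45 = 92160
resolution = 2*pi / 92160
= 6.8177e-05 rad/count


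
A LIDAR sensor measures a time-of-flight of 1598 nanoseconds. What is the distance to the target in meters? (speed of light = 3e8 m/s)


tof = 1598 ns = 1.598e-06 s
dist = c * tof / 2
= 3e8 * 1.598e-06 / 2
= 239.7 m


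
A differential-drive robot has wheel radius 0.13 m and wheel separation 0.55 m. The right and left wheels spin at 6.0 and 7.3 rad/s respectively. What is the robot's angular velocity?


vR = r*wR = 0.13*6.0 = 0.78 m/s
vL = r*wL = 0.13*7.3 = 0.949 m/s
v = (vR+vL)/2 = 0.8645 m/s
omega = (vR-vL)/L = -0.3073 rad/s
angular velocity = -0.3073 rad/s


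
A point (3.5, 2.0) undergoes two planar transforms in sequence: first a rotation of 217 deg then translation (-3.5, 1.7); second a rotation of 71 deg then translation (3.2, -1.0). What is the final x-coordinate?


After transform 1:
x1 = cos(217)*3.5 - sin(217)*2.0 + -3.5 = -5.0916
y1 = sin(217)*3.5 + cos(217)*2.0 + 1.7 = -2.0036
After transform 2:
x2 = cos(71)*-5.0916 - sin(71)*-2.0036 + 3.2
= 3.4368


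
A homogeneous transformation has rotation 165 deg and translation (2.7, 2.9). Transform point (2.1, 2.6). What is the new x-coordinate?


x' = cos(theta)*px - sin(theta)*py + tx
= -0.9659*2.1 - 0.2588*2.6 + 2.7
= -0.0014


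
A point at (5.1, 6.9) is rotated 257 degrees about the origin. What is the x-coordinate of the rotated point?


x' = x*cos(theta) - y*sin(theta)
cos(257 deg) = -0.225, sin(257 deg) = -0.9744
x' = 5.1 * -0.225 - 6.9 * -0.9744
= -1.1473 - -6.7232
= 5.5759


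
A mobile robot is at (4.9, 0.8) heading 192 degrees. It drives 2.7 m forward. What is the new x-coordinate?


x_new = x0 + d*cos(theta)
= 4.9 + 2.7*cos(192)
= 4.9 + -2.641
= 2.259


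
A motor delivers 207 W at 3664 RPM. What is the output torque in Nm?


omega = 3664 * 2*pi/60 = 383.6932 rad/s
tau = P / omega = 207 / 383.6932
= 0.5395 Nm


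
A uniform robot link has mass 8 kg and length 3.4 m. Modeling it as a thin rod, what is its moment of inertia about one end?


I = (1/3) * m * L^2
= (1/3) * 8 * 3.4^2
= 0.333333 * 8 * 11.56
= 30.8267 kg*m^2


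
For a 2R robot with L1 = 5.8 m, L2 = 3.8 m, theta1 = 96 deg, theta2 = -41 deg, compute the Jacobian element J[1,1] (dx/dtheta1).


J[1,1] = -L1*sin(t1) - L2*sin(t1+t2)
= -5.8*sin(96) - 3.8*sin(55)
= -8.881


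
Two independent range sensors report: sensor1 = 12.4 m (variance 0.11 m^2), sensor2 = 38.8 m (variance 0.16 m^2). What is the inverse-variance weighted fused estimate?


w1 = (1/var1) / (1/var1 + 1/var2)
   = 9.0909 / (9.0909 + 6.25) = 0.5926
w2 = 1 - w1 = 0.4074
fused = w1*s1 + w2*s2 = 7.3481 + 15.8074
= 23.1556 m


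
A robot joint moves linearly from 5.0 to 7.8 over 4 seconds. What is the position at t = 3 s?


s = t/T = 3/4 = 0.75
p(t) = p0 + (pf-p0)*s
= 5.0 + (7.8 - 5.0) * 0.75
= 7.1


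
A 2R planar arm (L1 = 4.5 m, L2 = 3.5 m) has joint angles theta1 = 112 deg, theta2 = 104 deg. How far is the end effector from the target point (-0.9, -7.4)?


End effector via forward kinematics:
x = L1*cos(t1) + L2*cos(t1+t2) = -4.5173
y = L1*sin(t1) + L2*sin(t1+t2) = 2.1151
Distance to target:
d = sqrt((-0.9 - -4.5173)^2 + (-7.4 - 2.1151)^2)
= sqrt(13.0848 + 90.5367)
= 10.1795 m


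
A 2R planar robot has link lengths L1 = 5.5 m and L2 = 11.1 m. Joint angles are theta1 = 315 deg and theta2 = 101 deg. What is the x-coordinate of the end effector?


Convert angles to radians: theta1 = 5.4978, theta2 = 1.7628
x = L1*cos(theta1) + L2*cos(theta1+theta2)
x = 3.8891 + 6.207
x = 10.0961


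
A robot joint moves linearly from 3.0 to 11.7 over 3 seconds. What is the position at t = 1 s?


s = t/T = 1/3 = 0.3333
p(t) = p0 + (pf-p0)*s
= 3.0 + (11.7 - 3.0) * 0.3333
= 5.9


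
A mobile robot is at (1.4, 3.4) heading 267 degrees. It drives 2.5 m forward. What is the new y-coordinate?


y_new = y0 + d*sin(theta)
= 3.4 + 2.5*sin(267)
= 3.4 + -2.4966
= 0.9034


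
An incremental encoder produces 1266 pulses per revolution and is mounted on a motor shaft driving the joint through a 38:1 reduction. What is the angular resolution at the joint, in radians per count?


counts per rev = 1266
effective counts at joint = 1266 * 38 = 48108
resolution = 2*pi / 48108
= 1.3061e-04 rad/count


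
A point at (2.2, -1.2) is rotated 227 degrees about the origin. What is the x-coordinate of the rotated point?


x' = x*cos(theta) - y*sin(theta)
cos(227 deg) = -0.682, sin(227 deg) = -0.7314
x' = 2.2 * -0.682 - -1.2 * -0.7314
= -1.5004 - 0.8776
= -2.378


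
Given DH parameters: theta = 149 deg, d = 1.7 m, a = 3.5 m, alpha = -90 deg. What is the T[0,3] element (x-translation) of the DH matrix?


T[0,3] = a * cos(theta)
= 3.5 * cos(149 deg)
= 3.5 * -0.8572
= -3.0001


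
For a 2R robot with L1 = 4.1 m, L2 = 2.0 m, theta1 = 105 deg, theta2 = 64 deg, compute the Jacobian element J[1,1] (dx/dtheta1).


J[1,1] = -L1*sin(t1) - L2*sin(t1+t2)
= -4.1*sin(105) - 2.0*sin(169)
= -4.3419


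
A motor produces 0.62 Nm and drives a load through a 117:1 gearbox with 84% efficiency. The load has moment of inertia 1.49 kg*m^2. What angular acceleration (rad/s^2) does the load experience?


tau_out = tau_motor * N * eta
= 0.62 * 117 * 0.84 = 60.9336 Nm
alpha = tau_out / I = 60.9336 / 1.49
= 40.895 rad/s^2


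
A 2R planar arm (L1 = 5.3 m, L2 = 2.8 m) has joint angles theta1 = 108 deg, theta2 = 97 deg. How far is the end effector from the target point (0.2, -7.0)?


End effector via forward kinematics:
x = L1*cos(t1) + L2*cos(t1+t2) = -4.1755
y = L1*sin(t1) + L2*sin(t1+t2) = 3.8573
Distance to target:
d = sqrt((0.2 - -4.1755)^2 + (-7.0 - 3.8573)^2)
= sqrt(19.1446 + 117.8803)
= 11.7058 m


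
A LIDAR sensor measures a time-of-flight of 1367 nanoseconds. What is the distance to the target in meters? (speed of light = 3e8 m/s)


tof = 1367 ns = 1.367e-06 s
dist = c * tof / 2
= 3e8 * 1.367e-06 / 2
= 205.05 m


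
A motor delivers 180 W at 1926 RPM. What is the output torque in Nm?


omega = 1926 * 2*pi/60 = 201.6902 rad/s
tau = P / omega = 180 / 201.6902
= 0.8925 Nm


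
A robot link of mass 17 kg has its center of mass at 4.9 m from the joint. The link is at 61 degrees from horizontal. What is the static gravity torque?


tau = m*g*L*cos(angle)
= 17 * 9.81 * 4.9 * cos(61 deg)
= 17 * 9.81 * 4.9 * 0.4848
= 396.1733 Nm


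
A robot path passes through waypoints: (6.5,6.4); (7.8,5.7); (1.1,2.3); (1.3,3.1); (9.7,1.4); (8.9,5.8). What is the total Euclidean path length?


Segment lengths:
  seg1 = sqrt((1.3)^2 + (-0.7)^2) = 1.4765
  seg2 = sqrt((-6.7)^2 + (-3.4)^2) = 7.5133
  seg3 = sqrt((0.2)^2 + (0.8)^2) = 0.8246
  seg4 = sqrt((8.4)^2 + (-1.7)^2) = 8.5703
  seg5 = sqrt((-0.8)^2 + (4.4)^2) = 4.4721
Total = 22.8569


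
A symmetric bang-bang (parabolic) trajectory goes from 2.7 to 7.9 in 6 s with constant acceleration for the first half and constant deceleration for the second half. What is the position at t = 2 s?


Symmetric rest-to-rest: each phase covers (pf-p0)/2 in time T/2. 0.5*a*(T/2)^2 = (pf-p0)/2 => a = 4*(pf-p0)/T^2
a = 4*(7.9-2.7)/6^2 = 0.5778
t = 2 is in the acceleration phase (t <= T/2).
p = p0 + 0.5*a*t^2 = 2.7 + 0.5*0.5778*2^2
= 3.8556


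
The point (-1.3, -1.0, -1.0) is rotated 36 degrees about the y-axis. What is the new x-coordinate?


Rotation about y-axis: x' = x*cos(theta) + z*sin(theta)
= -1.3 * 0.809 + -1.0 * 0.5878
= -1.6395


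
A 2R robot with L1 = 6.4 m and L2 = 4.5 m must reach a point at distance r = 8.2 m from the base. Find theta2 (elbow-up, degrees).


cos(theta2) = (r^2 - L1^2 - L2^2) / (2*L1*L2)
cos(theta2) = (67.24 - 40.96 - 20.25) / 57.6
cos(theta2) = 0.104687
theta2 = 83.9908 degrees


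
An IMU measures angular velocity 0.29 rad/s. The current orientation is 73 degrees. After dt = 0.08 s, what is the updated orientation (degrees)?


delta_theta = w * dt = 0.29 * 0.08 = 0.0232 rad
= 1.3293 deg
theta_new = 73 + 1.3293 = 74.3293 deg


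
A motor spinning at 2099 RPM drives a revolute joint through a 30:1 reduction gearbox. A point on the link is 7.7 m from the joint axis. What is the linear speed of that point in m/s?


omega_motor = 2099 * 2*pi/60 = 219.8068 rad/s
omega_joint = omega_motor / 30 = 7.3269 rad/s
v = omega_joint * r = 7.3269 * 7.7
= 56.4171 m/s


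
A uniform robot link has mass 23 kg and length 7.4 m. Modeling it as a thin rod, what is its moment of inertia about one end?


I = (1/3) * m * L^2
= (1/3) * 23 * 7.4^2
= 0.333333 * 23 * 54.76
= 419.8267 kg*m^2


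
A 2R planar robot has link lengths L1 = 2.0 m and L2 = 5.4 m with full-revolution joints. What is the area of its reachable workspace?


r_max = L1 + L2 = 7.4 m
r_min = |L1 - L2| = 3.4 m
Area = pi*(r_max^2 - r_min^2)
= pi*(54.76 - 11.56)
= pi * 43.2
= 135.7168 m^2


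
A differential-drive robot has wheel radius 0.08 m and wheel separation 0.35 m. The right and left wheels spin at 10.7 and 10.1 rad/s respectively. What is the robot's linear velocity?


vR = r*wR = 0.08*10.7 = 0.856 m/s
vL = r*wL = 0.08*10.1 = 0.808 m/s
v = (vR+vL)/2 = 0.832 m/s
omega = (vR-vL)/L = 0.1371 rad/s
linear velocity = 0.832 m/s


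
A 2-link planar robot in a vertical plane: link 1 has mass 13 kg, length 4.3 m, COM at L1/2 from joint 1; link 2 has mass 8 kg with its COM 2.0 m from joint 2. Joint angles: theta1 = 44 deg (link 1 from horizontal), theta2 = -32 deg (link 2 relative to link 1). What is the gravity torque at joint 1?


Horizontal distance from joint 1 to link-1 COM:
  x_c1 = (L1/2)*cos(t1) = 2.15 * 0.7193 = 1.5466 m
Horizontal distance from joint 1 to link-2 COM:
  x_c2 = L1*cos(t1) + Lc2*cos(t1+t2)
       = 4.3*0.7193 + 2.0*0.9781 = 5.0495 m
tau1 = m1*g*x_c1 + m2*g*x_c2
     = 13*9.81*1.5466 + 8*9.81*5.0495
     = 197.2354 + 396.2813
     = 593.5168 Nm


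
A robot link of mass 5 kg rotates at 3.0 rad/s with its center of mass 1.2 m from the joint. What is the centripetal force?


F = m * omega^2 * r
= 5 * 3.0^2 * 1.2
= 5 * 9.0 * 1.2
= 54.0 N


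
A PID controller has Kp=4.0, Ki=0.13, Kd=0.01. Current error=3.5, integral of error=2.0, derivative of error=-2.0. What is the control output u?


u = Kp*e + Ki*int(e) + Kd*de/dt
= 4.0*3.5 + 0.13*2.0 + 0.01*(-2.0)
= 14.0 + 0.26 + -0.02
= 14.24


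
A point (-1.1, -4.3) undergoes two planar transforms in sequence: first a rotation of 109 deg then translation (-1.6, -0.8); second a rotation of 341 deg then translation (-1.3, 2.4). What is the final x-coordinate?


After transform 1:
x1 = cos(109)*-1.1 - sin(109)*-4.3 + -1.6 = 2.8239
y1 = sin(109)*-1.1 + cos(109)*-4.3 + -0.8 = -0.4401
After transform 2:
x2 = cos(341)*2.8239 - sin(341)*-0.4401 + -1.3
= 1.2267


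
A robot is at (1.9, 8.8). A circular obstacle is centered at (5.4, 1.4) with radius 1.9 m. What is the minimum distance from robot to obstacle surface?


center_dist = sqrt((1.9-5.4)^2 + (8.8-1.4)^2)
= sqrt(12.25 + 54.76)
= 8.186
min_dist = center_dist - radius = 8.186 - 1.9 = 6.286 m


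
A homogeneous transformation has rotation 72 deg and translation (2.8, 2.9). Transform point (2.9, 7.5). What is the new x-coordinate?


x' = cos(theta)*px - sin(theta)*py + tx
= 0.309*2.9 - 0.9511*7.5 + 2.8
= -3.4368


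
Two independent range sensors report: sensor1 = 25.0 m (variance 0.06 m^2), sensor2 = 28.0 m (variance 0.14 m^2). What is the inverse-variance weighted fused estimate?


w1 = (1/var1) / (1/var1 + 1/var2)
   = 16.6667 / (16.6667 + 7.1429) = 0.7
w2 = 1 - w1 = 0.3
fused = w1*s1 + w2*s2 = 17.5 + 8.4
= 25.9 m


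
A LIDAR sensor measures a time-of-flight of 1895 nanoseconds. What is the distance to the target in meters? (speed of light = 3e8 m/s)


tof = 1895 ns = 1.895e-06 s
dist = c * tof / 2
= 3e8 * 1.895e-06 / 2
= 284.25 m


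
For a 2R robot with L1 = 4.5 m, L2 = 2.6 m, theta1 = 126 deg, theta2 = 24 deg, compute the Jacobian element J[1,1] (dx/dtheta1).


J[1,1] = -L1*sin(t1) - L2*sin(t1+t2)
= -4.5*sin(126) - 2.6*sin(150)
= -4.9406


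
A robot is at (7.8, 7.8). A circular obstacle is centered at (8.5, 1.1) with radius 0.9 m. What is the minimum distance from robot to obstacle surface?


center_dist = sqrt((7.8-8.5)^2 + (7.8-1.1)^2)
= sqrt(0.49 + 44.89)
= 6.7365
min_dist = center_dist - radius = 6.7365 - 0.9 = 5.8365 m


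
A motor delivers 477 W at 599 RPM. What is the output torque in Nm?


omega = 599 * 2*pi/60 = 62.7271 rad/s
tau = P / omega = 477 / 62.7271
= 7.6044 Nm


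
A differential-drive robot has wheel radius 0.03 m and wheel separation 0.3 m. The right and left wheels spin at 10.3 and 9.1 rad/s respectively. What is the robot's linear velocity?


vR = r*wR = 0.03*10.3 = 0.309 m/s
vL = r*wL = 0.03*9.1 = 0.273 m/s
v = (vR+vL)/2 = 0.291 m/s
omega = (vR-vL)/L = 0.12 rad/s
linear velocity = 0.291 m/s


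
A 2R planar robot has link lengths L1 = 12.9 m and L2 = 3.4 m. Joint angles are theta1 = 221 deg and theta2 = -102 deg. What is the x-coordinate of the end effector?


Convert angles to radians: theta1 = 3.8572, theta2 = -1.7802
x = L1*cos(theta1) + L2*cos(theta1+theta2)
x = -9.7358 + -1.6484
x = -11.3841


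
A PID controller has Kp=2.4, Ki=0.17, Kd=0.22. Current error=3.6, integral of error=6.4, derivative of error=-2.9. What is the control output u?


u = Kp*e + Ki*int(e) + Kd*de/dt
= 2.4*3.6 + 0.17*6.4 + 0.22*(-2.9)
= 8.64 + 1.088 + -0.638
= 9.09


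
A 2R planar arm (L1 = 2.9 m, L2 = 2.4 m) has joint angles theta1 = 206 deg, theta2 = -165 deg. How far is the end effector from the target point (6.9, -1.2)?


End effector via forward kinematics:
x = L1*cos(t1) + L2*cos(t1+t2) = -0.7952
y = L1*sin(t1) + L2*sin(t1+t2) = 0.3033
Distance to target:
d = sqrt((6.9 - -0.7952)^2 + (-1.2 - 0.3033)^2)
= sqrt(59.2161 + 2.2598)
= 7.8407 m


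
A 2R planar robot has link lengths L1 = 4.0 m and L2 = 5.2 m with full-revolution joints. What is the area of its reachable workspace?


r_max = L1 + L2 = 9.2 m
r_min = |L1 - L2| = 1.2 m
Area = pi*(r_max^2 - r_min^2)
= pi*(84.64 - 1.44)
= pi * 83.2
= 261.3805 m^2


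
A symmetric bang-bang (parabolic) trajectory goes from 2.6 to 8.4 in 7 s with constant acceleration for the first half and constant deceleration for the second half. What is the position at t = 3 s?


Symmetric rest-to-rest: each phase covers (pf-p0)/2 in time T/2. 0.5*a*(T/2)^2 = (pf-p0)/2 => a = 4*(pf-p0)/T^2
a = 4*(8.4-2.6)/7^2 = 0.4735
t = 3 is in the acceleration phase (t <= T/2).
p = p0 + 0.5*a*t^2 = 2.6 + 0.5*0.4735*3^2
= 4.7306
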